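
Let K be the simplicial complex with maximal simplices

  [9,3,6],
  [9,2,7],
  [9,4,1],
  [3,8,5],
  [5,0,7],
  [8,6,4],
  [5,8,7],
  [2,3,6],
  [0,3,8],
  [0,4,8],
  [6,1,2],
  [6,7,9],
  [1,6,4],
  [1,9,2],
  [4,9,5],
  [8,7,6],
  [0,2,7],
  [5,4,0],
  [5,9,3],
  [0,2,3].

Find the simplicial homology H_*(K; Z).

H_0 ≅ Z,  H_1 ≅ Z ⊕ Z/2,  H_2 = 0.

Fix the vertex order 0 < 1 < 2 < 3 < 4 < 5 < 6 < 7 < 8 < 9 and write every simplex with vertices in increasing order. Then dim K = 2 and the simplices of K are:

  0-simplices (10): [0], [1], [2], [3], [4], [5], [6], [7], [8], [9]
  1-simplices (30): (30 of them)
  2-simplices (20): (20 of them)

giving chain groups C_0 ≅ Z^10, C_1 ≅ Z^30, C_2 ≅ Z^20.

The boundary map ∂_1: C_1 → C_0 sends each edge [p,q] (with p < q) to q − p.
This gives a 10×30 integer matrix of rank 9; reducing to Smith normal form yields diagonal entries (1,1,1,1,1,1,1,1,1).

The boundary map ∂_2: C_2 → C_1 sends each 2-simplex [p,q,r] to [q,r] − [p,r] + [p,q]. For instance
  ∂[2,7,9] = [7,9] − [2,9] + [2,7],
  ∂[0,2,3] = [2,3] − [0,3] + [0,2].
As a 30×20 matrix over Z this has rank 20, with invariant factors (1,1,1,1,1,1,1,1,1,1,1,1,1,1,1,1,1,1,1,2).

From H_k ≅ ker(∂_k) / im(∂_{k+1}) we obtain:

  H_0: rank C_0 − rank ∂_1 = 10 − 9 = 1, and the invariant factors of ∂_1 are all 1, so H_0 ≅ Z.
  H_1: rank ker ∂_1 − rank ∂_2 = (30 − 9) − 20 = 1, and ∂_2 has invariant factor 2 > 1, so H_1 ≅ Z ⊕ Z/2.
  H_2: rank ker ∂_2 − rank ∂_3 = (20 − 20) − 0 = 0, and there is no ∂_3, so H_2 ≅ 0.

As a check, the Euler characteristic is 10 − 30 + 20 = 0, which agrees with 1 − 1 + 0 = 0.
(K is a triangulation of the Klein bottle.)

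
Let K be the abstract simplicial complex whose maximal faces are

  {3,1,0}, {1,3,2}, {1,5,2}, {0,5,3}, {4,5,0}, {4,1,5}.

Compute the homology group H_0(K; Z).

H_0 ≅ Z.

Take the total order 0 < 1 < 2 < 3 < 4 < 5 on the vertex set. Then K (dimension 2) consists of the simplices:

  0-simplices (6): [0], [1], [2], [3], [4], [5]
  1-simplices (12): [0,1], [0,3], [0,4], [0,5], [1,2], [1,3], [1,4], [1,5], [2,3], [2,5], [3,5], [4,5]
  2-simplices (6): [0,1,3], [0,3,5], [0,4,5], [1,2,3], [1,2,5], [1,4,5]

so the chain groups are C_0 ≅ Z^6, C_1 ≅ Z^12, C_2 ≅ Z^6.

The boundary map ∂_1: C_1 → C_0 maps an edge to its endpoints' difference, ∂[p,q] = q − p.
As a 6×12 matrix over Z this has rank 5, with invariant factors (1,1,1,1,1).

The boundary map ∂_2: C_2 → C_1 sends each 2-simplex [p,q,r] to [q,r] − [p,r] + [p,q]. For instance
  ∂[0,4,5] = [4,5] − [0,5] + [0,4],
  ∂[0,1,3] = [1,3] − [0,3] + [0,1].
The resulting 12×6 matrix has rank 6, and its Smith normal form has invariant factors (1,1,1,1,1,1).

Computing H_k = (kernel of ∂_k) / (image of ∂_{k+1}):

  H_0: rank C_0 − rank ∂_1 = 6 − 5 = 1, and the invariant factors of ∂_1 are all 1, so H_0 ≅ Z.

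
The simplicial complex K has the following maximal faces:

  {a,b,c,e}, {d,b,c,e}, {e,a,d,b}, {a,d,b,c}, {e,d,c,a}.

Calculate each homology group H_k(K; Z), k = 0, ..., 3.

K has 5 vertices, 10 edges, 10 triangles, 5 3-simplices.
rank ∂_0 = 0, rank ∂_1 = 4 ⇒ b_0 = 5 − 0 − 4 = 1; all invariant factors of ∂_1 are 1 so no torsion. So H_0 ≅ Z.
rank ∂_1 = 4, rank ∂_2 = 6 ⇒ b_1 = 10 − 4 − 6 = 0; all invariant factors of ∂_2 are 1 so no torsion. So H_1 ≅ 0.
rank ∂_2 = 6, rank ∂_3 = 4 ⇒ b_2 = 10 − 6 − 4 = 0; all invariant factors of ∂_3 are 1 so no torsion. So H_2 ≅ 0.
rank ∂_3 = 4, rank ∂_4 = 0 ⇒ b_3 = 5 − 4 − 0 = 1. So H_3 ≅ Z.

H_0 = Z,  H_1 = 0,  H_2 = 0,  H_3 = Z.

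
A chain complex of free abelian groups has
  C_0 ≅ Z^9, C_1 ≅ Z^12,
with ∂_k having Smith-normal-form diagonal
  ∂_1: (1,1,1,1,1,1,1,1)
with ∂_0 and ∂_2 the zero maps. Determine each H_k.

H_0 = Z,  H_1 = Z^4.

H_0: b_0 = 9 − 0 − 8 = 1; torsion from ∂_1 factors > 1: none. So H_0 = Z.
H_1: b_1 = 12 − 8 − 0 = 4; torsion from ∂_2 factors > 1: none. So H_1 = Z^4.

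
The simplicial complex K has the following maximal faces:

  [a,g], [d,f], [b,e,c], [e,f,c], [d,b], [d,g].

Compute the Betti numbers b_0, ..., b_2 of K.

b_0 = 1, b_1 = 1, b_2 = 0.

K has 7 vertices, 9 edges, 2 triangles.
rank ∂_0 = 0, rank ∂_1 = 6 ⇒ b_0 = 7 − 0 − 6 = 1; all invariant factors of ∂_1 are 1 so no torsion. So H_0 = Z.
rank ∂_1 = 6, rank ∂_2 = 2 ⇒ b_1 = 9 − 6 − 2 = 1; all invariant factors of ∂_2 are 1 so no torsion. So H_1 = Z.
rank ∂_2 = 2, rank ∂_3 = 0 ⇒ b_2 = 2 − 2 − 0 = 0. So H_2 = 0.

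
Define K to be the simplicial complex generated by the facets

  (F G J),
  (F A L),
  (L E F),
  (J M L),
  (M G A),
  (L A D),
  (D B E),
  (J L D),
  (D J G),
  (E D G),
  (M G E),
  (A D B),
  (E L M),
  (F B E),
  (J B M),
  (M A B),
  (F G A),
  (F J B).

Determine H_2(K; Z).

H_2 = Z.

We work with the vertex ordering A < B < D < E < F < G < J < L < M. The simplices of K, each written with vertices in increasing order, are:

  0-simplices (9): A, B, D, E, F, G, J, L, M
  1-simplices (27): AB, AD, AF, AG, AL, AM, BD, BE, BF, BJ, BM, DE, DG, DJ, DL, EF, EG, EL, EM, FG, FJ, FL, GJ, GM, JL, JM, LM
  2-simplices (18): ABD, ABM, ADL, AFG, AFL, AGM, BDE, BEF, BFJ, BJM, DEG, DGJ, DJL, EFL, EGM, ELM, FGJ, JLM

Hence C_0 ≅ Z^9, C_1 ≅ Z^27, C_2 ≅ Z^18.

The boundary map ∂_1: C_1 → C_0 maps an edge to its endpoints' difference, ∂[p,q] = q − p.
The 9×27 boundary matrix has rank 8 and Smith normal form diag(1,1,1,1,1,1,1,1).

∂_2: C_2 → C_1 maps a triangle to the signed sum of its edges. For instance
  ∂BJM = JM − BM + BJ,
  ∂DJL = JL − DL + DJ.
As a 27×18 matrix over Z this has rank 17, with invariant factors (1,1,1,1,1,1,1,1,1,1,1,1,1,1,1,1,1).

From H_k ≅ ker(∂_k) / im(∂_{k+1}) we obtain:

  H_2: rank ker ∂_2 − rank ∂_3 = (18 − 17) − 0 = 1, and there is no ∂_3, so H_2 = Z.

(K is a triangulation of the torus T^2.)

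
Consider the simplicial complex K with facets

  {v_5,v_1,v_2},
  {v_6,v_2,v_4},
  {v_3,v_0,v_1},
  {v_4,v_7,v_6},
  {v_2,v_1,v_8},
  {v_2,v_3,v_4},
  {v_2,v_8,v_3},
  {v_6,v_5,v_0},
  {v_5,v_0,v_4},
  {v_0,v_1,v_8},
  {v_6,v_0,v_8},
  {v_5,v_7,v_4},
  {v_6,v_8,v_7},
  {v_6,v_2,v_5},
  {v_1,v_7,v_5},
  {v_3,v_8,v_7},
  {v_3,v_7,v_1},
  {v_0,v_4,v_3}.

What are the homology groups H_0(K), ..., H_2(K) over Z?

H_0 = Z,  H_1 = Z ⊕ Z_2,  H_2 = 0.

Take the total order v_0 < v_1 < v_2 < v_3 < v_4 < v_5 < v_6 < v_7 < v_8 on the vertex set. Then K (dimension 2) consists of the simplices:

  0-simplices (9): [v_0], [v_1], [v_2], [v_3], [v_4], [v_5], [v_6], [v_7], [v_8]
  1-simplices (27): (27 of them)
  2-simplices (18): (18 of them)

so the chain groups are C_0 ≅ Z^9, C_1 ≅ Z^27, C_2 ≅ Z^18.

Boundary ∂_1: C_1 → C_0 maps an edge to its endpoints' difference, ∂[p,q] = q − p. For instance
  ∂[v_2,v_3] = [v_3] − [v_2].
This gives a 9×27 integer matrix of rank 8; reducing to Smith normal form yields diagonal entries (1,1,1,1,1,1,1,1).

The boundary map ∂_2: C_2 → C_1 maps a triangle to the signed sum of its edges. For instance
  ∂[v_1,v_2,v_8] = [v_2,v_8] − [v_1,v_8] + [v_1,v_2],
  ∂[v_0,v_1,v_8] = [v_1,v_8] − [v_0,v_8] + [v_0,v_1].
The 27×18 boundary matrix has rank 18 and Smith normal form diag(1,1,1,1,1,1,1,1,1,1,1,1,1,1,1,1,1,2).

Reading off H_k = ker ∂_k / im ∂_{k+1}:

  H_0: rank C_0 − rank ∂_1 = 9 − 8 = 1, and the invariant factors of ∂_1 are all 1, so H_0 = Z.
  H_1: rank ker ∂_1 − rank ∂_2 = (27 − 8) − 18 = 1, and ∂_2 has invariant factor 2 > 1, so H_1 = Z ⊕ Z_2.
  H_2: rank ker ∂_2 − rank ∂_3 = (18 − 18) − 0 = 0, and there is no ∂_3, so H_2 = 0.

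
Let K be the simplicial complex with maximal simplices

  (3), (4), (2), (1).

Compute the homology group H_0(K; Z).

H_0 ≅ Z^4.

We work with the vertex ordering 1 < 2 < 3 < 4. The simplices of K, each written with vertices in increasing order, are:

  0-simplices (4): [1], [2], [3], [4]

so the chain groups are C_0 ≅ Z^4.

Computing H_k = (kernel of ∂_k) / (image of ∂_{k+1}):

  H_0: rank C_0 − rank ∂_1 = 4 − 0 = 4, and there is no ∂_1, so H_0 = Z^4.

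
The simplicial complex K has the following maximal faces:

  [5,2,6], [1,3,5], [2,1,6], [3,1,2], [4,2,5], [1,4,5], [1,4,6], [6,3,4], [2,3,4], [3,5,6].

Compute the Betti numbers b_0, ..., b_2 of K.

b_0 = 1, b_1 = 0, b_2 = 0.

We work with the vertex ordering 1 < 2 < 3 < 4 < 5 < 6. The simplices of K, each written with vertices in increasing order, are:

  0-simplices (6): [1], [2], [3], [4], [5], [6]
  1-simplices (15): [1,2], [1,3], [1,4], [1,5], [1,6], [2,3], [2,4], [2,5], [2,6], [3,4], [3,5], [3,6], [4,5], [4,6], [5,6]
  2-simplices (10): [1,2,3], [1,2,6], [1,3,5], [1,4,5], [1,4,6], [2,3,4], [2,4,5], [2,5,6], [3,4,6], [3,5,6]

so the chain groups are C_0 ≅ Z^6, C_1 ≅ Z^15, C_2 ≅ Z^10.

∂_1: C_1 → C_0 is given by ∂[p,q] = [q] − [p].
The 6×15 boundary matrix has rank 5 and Smith normal form diag(1,1,1,1,1).

Boundary ∂_2: C_2 → C_1 sends each 2-simplex [p,q,r] to [q,r] − [p,r] + [p,q]. For instance
  ∂[2,4,5] = [4,5] − [2,5] + [2,4],
  ∂[3,5,6] = [5,6] − [3,6] + [3,5].
The 15×10 boundary matrix has rank 10 and Smith normal form diag(1,1,1,1,1,1,1,1,1,2).

Now H_k = ker ∂_k / im ∂_{k+1}, so:

  H_0: rank C_0 − rank ∂_1 = 6 − 5 = 1, and the invariant factors of ∂_1 are all 1, so H_0 = Z.
  H_1: rank ker ∂_1 − rank ∂_2 = (15 − 5) − 10 = 0, and ∂_2 has invariant factor 2 > 1, so H_1 = Z/2.
  H_2: rank ker ∂_2 − rank ∂_3 = (10 − 10) − 0 = 0, and there is no ∂_3, so H_2 = 0.

Hence the Betti numbers are b_0 = 1, b_1 = 0, b_2 = 0.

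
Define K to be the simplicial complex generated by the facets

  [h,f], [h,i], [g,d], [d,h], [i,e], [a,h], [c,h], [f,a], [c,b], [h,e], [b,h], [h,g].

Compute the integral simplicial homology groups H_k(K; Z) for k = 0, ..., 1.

H_0 ≅ Z,  H_1 ≅ Z^4.

Fix the vertex order a < b < c < d < e < f < g < h < i and write every simplex with vertices in increasing order. Then dim K = 1 and the simplices of K are:

  0-simplices (9): a, b, c, d, e, f, g, h, i
  1-simplices (12): af, ah, bc, bh, ch, dg, dh, eh, ei, fh, gh, hi

Hence C_0 ≅ Z^9, C_1 ≅ Z^12.

∂_1: C_1 → C_0 maps an edge to its endpoints' difference, ∂[p,q] = q − p.
The 9×12 boundary matrix has rank 8 and Smith normal form diag(1,1,1,1,1,1,1,1).

Now H_k = ker ∂_k / im ∂_{k+1}, so:

  H_0: rank C_0 − rank ∂_1 = 9 − 8 = 1, and the invariant factors of ∂_1 are all 1, so H_0 = Z.
  H_1: rank ker ∂_1 − rank ∂_2 = (12 − 8) − 0 = 4, and there is no ∂_2, so H_1 = Z^4.

(K is a triangulation of a wedge of 4 circles.)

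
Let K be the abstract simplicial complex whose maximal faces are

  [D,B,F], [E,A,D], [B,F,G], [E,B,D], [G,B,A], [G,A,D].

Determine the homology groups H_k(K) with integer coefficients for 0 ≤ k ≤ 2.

K has 6 vertices, 12 edges, 6 triangles.
rank ∂_0 = 0, rank ∂_1 = 5 ⇒ b_0 = 6 − 0 − 5 = 1; all invariant factors of ∂_1 are 1 so no torsion. So H_0 = Z.
rank ∂_1 = 5, rank ∂_2 = 6 ⇒ b_1 = 12 − 5 − 6 = 1; all invariant factors of ∂_2 are 1 so no torsion. So H_1 = Z.
rank ∂_2 = 6, rank ∂_3 = 0 ⇒ b_2 = 6 − 6 − 0 = 0. So H_2 = 0.

H_0 = Z,  H_1 = Z,  H_2 = 0.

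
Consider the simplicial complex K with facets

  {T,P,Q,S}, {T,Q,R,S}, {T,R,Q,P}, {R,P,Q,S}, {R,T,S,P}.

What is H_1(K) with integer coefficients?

Take the total order P < Q < R < S < T on the vertex set. Then K (dimension 3) consists of the simplices:

  0-simplices (5): P, Q, R, S, T
  1-simplices (10): PQ, PR, PS, PT, QR, QS, QT, RS, RT, ST
  2-simplices (10): PQR, PQS, PQT, PRS, PRT, PST, QRS, QRT, QST, RST
  3-simplices (5): PQRS, PQRT, PQST, PRST, QRST

Hence C_0 ≅ Z^5, C_1 ≅ Z^10, C_2 ≅ Z^10, C_3 ≅ Z^5.

Boundary ∂_1: C_1 → C_0 maps an edge to its endpoints' difference, ∂[p,q] = q − p.
The 5×10 boundary matrix has rank 4 and Smith normal form diag(1,1,1,1).

The boundary map ∂_2: C_2 → C_1 acts by ∂[p,q,r] = [q,r] − [p,r] + [p,q]. For instance
  ∂QRT = RT − QT + QR,
  ∂PQS = QS − PS + PQ.
This gives a 10×10 integer matrix of rank 6; reducing to Smith normal form yields diagonal entries (1,1,1,1,1,1).

Boundary ∂_3: C_3 → C_2 sends each 3-simplex σ to the alternating sum Σ_i (−1)^i (σ with its i-th vertex removed). For instance
  ∂PQRS = QRS − PRS + PQS − PQR,
  ∂PQRT = QRT − PRT + PQT − PQR.
This gives a 10×5 integer matrix of rank 4; reducing to Smith normal form yields diagonal entries (1,1,1,1).

Computing H_k = (kernel of ∂_k) / (image of ∂_{k+1}):

  H_1: rank ker ∂_1 − rank ∂_2 = (10 − 4) − 6 = 0, and the invariant factors of ∂_2 are all 1, so H_1 = 0.

(K is a triangulation of the 3-sphere S^3.)

H_1 = 0.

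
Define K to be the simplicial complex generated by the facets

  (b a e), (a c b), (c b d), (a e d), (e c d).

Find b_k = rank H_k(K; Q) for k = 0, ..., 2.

We work with the vertex ordering a < b < c < d < e. The simplices of K, each written with vertices in increasing order, are:

  0-simplices (5): a, b, c, d, e
  1-simplices (10): ab, ac, ad, ae, bc, bd, be, cd, ce, de
  2-simplices (5): abc, abe, ade, bcd, cde

so the chain groups are C_0 ≅ Z^5, C_1 ≅ Z^10, C_2 ≅ Z^5.

The boundary map ∂_1: C_1 → C_0 sends each edge [p,q] (with p < q) to q − p. For instance
  ∂ac = c − a.
This gives a 5×10 integer matrix of rank 4; reducing to Smith normal form yields diagonal entries (1,1,1,1).

∂_2: C_2 → C_1 acts by ∂[p,q,r] = [q,r] − [p,r] + [p,q]. For instance
  ∂abc = bc − ac + ab,
  ∂ade = de − ae + ad.
The 10×5 boundary matrix has rank 5 and Smith normal form diag(1,1,1,1,1).

Computing H_k = (kernel of ∂_k) / (image of ∂_{k+1}):

  H_0: rank C_0 − rank ∂_1 = 5 − 4 = 1, and the invariant factors of ∂_1 are all 1, so H_0 ≅ Z.
  H_1: rank ker ∂_1 − rank ∂_2 = (10 − 4) − 5 = 1, and the invariant factors of ∂_2 are all 1, so H_1 ≅ Z.
  H_2: rank ker ∂_2 − rank ∂_3 = (5 − 5) − 0 = 0, and there is no ∂_3, so H_2 ≅ 0.

As a check, the Euler characteristic is 5 − 10 + 5 = 0, which agrees with 1 − 1 + 0 = 0.
(K is a triangulation of the Möbius band.)

Hence the Betti numbers are b_0 = 1, b_1 = 1, b_2 = 0.

b_0 = 1, b_1 = 1, b_2 = 0.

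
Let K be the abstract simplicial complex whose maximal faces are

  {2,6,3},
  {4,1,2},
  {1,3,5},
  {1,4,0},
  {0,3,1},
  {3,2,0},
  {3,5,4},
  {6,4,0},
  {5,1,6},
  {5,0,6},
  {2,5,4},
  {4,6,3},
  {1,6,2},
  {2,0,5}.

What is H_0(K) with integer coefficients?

Take the total order 0 < 1 < 2 < 3 < 4 < 5 < 6 on the vertex set. Then K (dimension 2) consists of the simplices:

  0-simplices (7): [0], [1], [2], [3], [4], [5], [6]
  1-simplices (21): [0,1], [0,2], [0,3], [0,4], [0,5], [0,6], [1,2], [1,3], [1,4], [1,5], [1,6], [2,3], [2,4], [2,5], [2,6], [3,4], [3,5], [3,6], [4,5], [4,6], [5,6]
  2-simplices (14): [0,1,3], [0,1,4], [0,2,3], [0,2,5], [0,4,6], [0,5,6], [1,2,4], [1,2,6], [1,3,5], [1,5,6], [2,3,6], [2,4,5], [3,4,5], [3,4,6]

so the chain groups are C_0 ≅ Z^7, C_1 ≅ Z^21, C_2 ≅ Z^14.

Boundary ∂_1: C_1 → C_0 maps an edge to its endpoints' difference, ∂[p,q] = q − p.
The resulting 7×21 matrix has rank 6, and its Smith normal form has invariant factors (1,1,1,1,1,1).

∂_2: C_2 → C_1 maps a triangle to the signed sum of its edges. For instance
  ∂[1,2,4] = [2,4] − [1,4] + [1,2],
  ∂[0,1,3] = [1,3] − [0,3] + [0,1].
As a 21×14 matrix over Z this has rank 13, with invariant factors (1,1,1,1,1,1,1,1,1,1,1,1,1).

Now H_k = ker ∂_k / im ∂_{k+1}, so:

  H_0: rank C_0 − rank ∂_1 = 7 − 6 = 1, and the invariant factors of ∂_1 are all 1, so H_0 ≅ Z.

H_0 ≅ Z.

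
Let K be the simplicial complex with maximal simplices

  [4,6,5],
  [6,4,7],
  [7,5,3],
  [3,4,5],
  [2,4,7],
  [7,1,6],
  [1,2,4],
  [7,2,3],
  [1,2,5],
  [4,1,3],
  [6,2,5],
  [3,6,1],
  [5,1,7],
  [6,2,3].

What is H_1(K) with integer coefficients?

H_1 = Z^2.

K has 7 vertices, 21 edges, 14 triangles.
rank ∂_1 = 6, rank ∂_2 = 13 ⇒ b_1 = 21 − 6 − 13 = 2; all invariant factors of ∂_2 are 1 so no torsion. So H_1 = Z^2.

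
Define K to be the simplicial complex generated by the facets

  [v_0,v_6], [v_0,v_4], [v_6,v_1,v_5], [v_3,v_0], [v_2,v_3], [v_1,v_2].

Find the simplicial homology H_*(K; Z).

H_0 ≅ Z,  H_1 ≅ Z,  H_2 = 0.

We work with the vertex ordering v_0 < v_1 < v_2 < v_3 < v_4 < v_5 < v_6. The simplices of K, each written with vertices in increasing order, are:

  0-simplices (7): [v_0], [v_1], [v_2], [v_3], [v_4], [v_5], [v_6]
  1-simplices (8): [v_0,v_3], [v_0,v_4], [v_0,v_6], [v_1,v_2], [v_1,v_5], [v_1,v_6], [v_2,v_3], [v_5,v_6]
  2-simplices (1): [v_1,v_5,v_6]

Hence C_0 ≅ Z^7, C_1 ≅ Z^8, C_2 ≅ Z^1.

∂_1: C_1 → C_0 maps an edge to its endpoints' difference, ∂[p,q] = q − p. For instance
  ∂[v_0,v_3] = [v_3] − [v_0].
This gives a 7×8 integer matrix of rank 6; reducing to Smith normal form yields diagonal entries (1,1,1,1,1,1).

The boundary map ∂_2: C_2 → C_1 maps a triangle to the signed sum of its edges. For instance
  ∂[v_1,v_5,v_6] = [v_5,v_6] − [v_1,v_6] + [v_1,v_5].
The resulting 8×1 matrix has rank 1, and its Smith normal form has invariant factors (1).

Now H_k = ker ∂_k / im ∂_{k+1}, so:

  H_0: rank C_0 − rank ∂_1 = 7 − 6 = 1, and the invariant factors of ∂_1 are all 1, so H_0 ≅ Z.
  H_1: rank ker ∂_1 − rank ∂_2 = (8 − 6) − 1 = 1, and the invariant factors of ∂_2 are all 1, so H_1 ≅ Z.
  H_2: rank ker ∂_2 − rank ∂_3 = (1 − 1) − 0 = 0, and there is no ∂_3, so H_2 ≅ 0.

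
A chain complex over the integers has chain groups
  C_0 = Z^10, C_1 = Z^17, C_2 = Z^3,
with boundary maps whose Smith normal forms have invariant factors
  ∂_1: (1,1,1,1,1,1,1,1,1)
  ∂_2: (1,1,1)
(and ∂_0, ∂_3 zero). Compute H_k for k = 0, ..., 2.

H_0: b_0 = 10 − 0 − 9 = 1; torsion from ∂_1 factors > 1: none. So H_0 ≅ Z.
H_1: b_1 = 17 − 9 − 3 = 5; torsion from ∂_2 factors > 1: none. So H_1 ≅ Z^5.
H_2: b_2 = 3 − 3 − 0 = 0; torsion from ∂_3 factors > 1: none. So H_2 ≅ 0.

H_0 ≅ Z,  H_1 ≅ Z^5,  H_2 = 0.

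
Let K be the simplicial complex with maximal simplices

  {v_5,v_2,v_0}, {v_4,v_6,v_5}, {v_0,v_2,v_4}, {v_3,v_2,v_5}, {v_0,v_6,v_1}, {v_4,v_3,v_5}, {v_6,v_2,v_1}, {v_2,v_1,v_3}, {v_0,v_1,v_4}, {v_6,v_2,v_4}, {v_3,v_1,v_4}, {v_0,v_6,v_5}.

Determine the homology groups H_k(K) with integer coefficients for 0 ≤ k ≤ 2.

H_0 ≅ Z,  H_1 ≅ Z/2,  H_2 = 0.

Take the total order v_0 < v_1 < v_2 < v_3 < v_4 < v_5 < v_6 on the vertex set. Then K (dimension 2) consists of the simplices:

  0-simplices (7): [v_0], [v_1], [v_2], [v_3], [v_4], [v_5], [v_6]
  1-simplices (18): (18 of them)
  2-simplices (12): (12 of them)

Hence C_0 ≅ Z^7, C_1 ≅ Z^18, C_2 ≅ Z^12.

Boundary ∂_1: C_1 → C_0 maps an edge to its endpoints' difference, ∂[p,q] = q − p. For instance
  ∂[v_0,v_2] = [v_2] − [v_0].
The resulting 7×18 matrix has rank 6, and its Smith normal form has invariant factors (1,1,1,1,1,1).

Boundary ∂_2: C_2 → C_1 acts by ∂[p,q,r] = [q,r] − [p,r] + [p,q]. For instance
  ∂[v_0,v_2,v_4] = [v_2,v_4] − [v_0,v_4] + [v_0,v_2],
  ∂[v_1,v_3,v_4] = [v_3,v_4] − [v_1,v_4] + [v_1,v_3].
This gives a 18×12 integer matrix of rank 12; reducing to Smith normal form yields diagonal entries (1,1,1,1,1,1,1,1,1,1,1,2).

Now H_k = ker ∂_k / im ∂_{k+1}, so:

  H_0: rank C_0 − rank ∂_1 = 7 − 6 = 1, and the invariant factors of ∂_1 are all 1, so H_0 = Z.
  H_1: rank ker ∂_1 − rank ∂_2 = (18 − 6) − 12 = 0, and ∂_2 has invariant factor 2 > 1, so H_1 = Z/2.
  H_2: rank ker ∂_2 − rank ∂_3 = (12 − 12) − 0 = 0, and there is no ∂_3, so H_2 = 0.

As a check, the Euler characteristic is 7 − 18 + 12 = 1, which agrees with 1 − 0 + 0 = 1.
(K is a triangulation of the real projective plane RP^2.)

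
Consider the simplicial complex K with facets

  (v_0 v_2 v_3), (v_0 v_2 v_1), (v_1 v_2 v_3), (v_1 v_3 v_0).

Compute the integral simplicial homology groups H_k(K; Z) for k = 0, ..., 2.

Fix the vertex order v_0 < v_1 < v_2 < v_3 and write every simplex with vertices in increasing order. Then dim K = 2 and the simplices of K are:

  0-simplices (4): [v_0], [v_1], [v_2], [v_3]
  1-simplices (6): [v_0,v_1], [v_0,v_2], [v_0,v_3], [v_1,v_2], [v_1,v_3], [v_2,v_3]
  2-simplices (4): [v_0,v_1,v_2], [v_0,v_1,v_3], [v_0,v_2,v_3], [v_1,v_2,v_3]

Hence C_0 ≅ Z^4, C_1 ≅ Z^6, C_2 ≅ Z^4.

Boundary ∂_1: C_1 → C_0 is given by ∂[p,q] = [q] − [p]. For instance
  ∂[v_0,v_1] = [v_1] − [v_0].
The 4×6 boundary matrix has rank 3 and Smith normal form diag(1,1,1).

The boundary map ∂_2: C_2 → C_1 acts by ∂[p,q,r] = [q,r] − [p,r] + [p,q]. For instance
  ∂[v_0,v_2,v_3] = [v_2,v_3] − [v_0,v_3] + [v_0,v_2],
  ∂[v_0,v_1,v_3] = [v_1,v_3] − [v_0,v_3] + [v_0,v_1].
The 6×4 boundary matrix has rank 3 and Smith normal form diag(1,1,1).

Now H_k = ker ∂_k / im ∂_{k+1}, so:

  H_0: rank C_0 − rank ∂_1 = 4 − 3 = 1, and the invariant factors of ∂_1 are all 1, so H_0 = Z.
  H_1: rank ker ∂_1 − rank ∂_2 = (6 − 3) − 3 = 0, and the invariant factors of ∂_2 are all 1, so H_1 = 0.
  H_2: rank ker ∂_2 − rank ∂_3 = (4 − 3) − 0 = 1, and there is no ∂_3, so H_2 = Z.

As a check, the Euler characteristic is 4 − 6 + 4 = 2, which agrees with 1 − 0 + 1 = 2.

H_0 = Z,  H_1 = 0,  H_2 = Z.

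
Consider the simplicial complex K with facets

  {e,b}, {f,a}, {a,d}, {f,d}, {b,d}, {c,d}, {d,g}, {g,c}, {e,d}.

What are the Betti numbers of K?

b_0 = 1, b_1 = 3.

K has 7 vertices, 9 edges.
rank ∂_0 = 0, rank ∂_1 = 6 ⇒ b_0 = 7 − 0 − 6 = 1; all invariant factors of ∂_1 are 1 so no torsion. So H_0 = Z.
rank ∂_1 = 6, rank ∂_2 = 0 ⇒ b_1 = 9 − 6 − 0 = 3. So H_1 = Z^3.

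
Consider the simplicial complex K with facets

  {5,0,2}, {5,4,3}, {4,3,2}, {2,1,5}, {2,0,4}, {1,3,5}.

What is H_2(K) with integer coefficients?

H_2 = 0.

Take the total order 0 < 1 < 2 < 3 < 4 < 5 on the vertex set. Then K (dimension 2) consists of the simplices:

  0-simplices (6): [0], [1], [2], [3], [4], [5]
  1-simplices (12): [0,2], [0,4], [0,5], [1,2], [1,3], [1,5], [2,3], [2,4], [2,5], [3,4], [3,5], [4,5]
  2-simplices (6): [0,2,4], [0,2,5], [1,2,5], [1,3,5], [2,3,4], [3,4,5]

so the chain groups are C_0 ≅ Z^6, C_1 ≅ Z^12, C_2 ≅ Z^6.

∂_1: C_1 → C_0 sends each edge [p,q] (with p < q) to q − p.
The resulting 6×12 matrix has rank 5, and its Smith normal form has invariant factors (1,1,1,1,1).

∂_2: C_2 → C_1 acts by ∂[p,q,r] = [q,r] − [p,r] + [p,q]. For instance
  ∂[1,2,5] = [2,5] − [1,5] + [1,2],
  ∂[2,3,4] = [3,4] − [2,4] + [2,3].
The resulting 12×6 matrix has rank 6, and its Smith normal form has invariant factors (1,1,1,1,1,1).

From H_k ≅ ker(∂_k) / im(∂_{k+1}) we obtain:

  H_2: rank ker ∂_2 − rank ∂_3 = (6 − 6) − 0 = 0, and there is no ∂_3, so H_2 = 0.

(K is a triangulation of the cylinder S^1 x I.)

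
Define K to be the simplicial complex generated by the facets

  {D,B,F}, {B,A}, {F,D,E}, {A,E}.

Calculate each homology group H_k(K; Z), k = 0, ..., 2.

H_0 = Z,  H_1 = Z,  H_2 = 0.

Order the vertices as A < B < D < E < F. Listing each simplex with vertices in this order, K has dimension 2 with simplices:

  0-simplices (5): A, B, D, E, F
  1-simplices (7): AB, AE, BD, BF, DE, DF, EF
  2-simplices (2): BDF, DEF

Hence C_0 ≅ Z^5, C_1 ≅ Z^7, C_2 ≅ Z^2.

Boundary ∂_1: C_1 → C_0 sends each edge [p,q] (with p < q) to q − p.
The resulting 5×7 matrix has rank 4, and its Smith normal form has invariant factors (1,1,1,1).

The boundary map ∂_2: C_2 → C_1 acts by ∂[p,q,r] = [q,r] − [p,r] + [p,q]. For instance
  ∂DEF = EF − DF + DE,
  ∂BDF = DF − BF + BD.
This gives a 7×2 integer matrix of rank 2; reducing to Smith normal form yields diagonal entries (1,1).

Now H_k = ker ∂_k / im ∂_{k+1}, so:

  H_0: rank C_0 − rank ∂_1 = 5 − 4 = 1, and the invariant factors of ∂_1 are all 1, so H_0 = Z.
  H_1: rank ker ∂_1 − rank ∂_2 = (7 − 4) − 2 = 1, and the invariant factors of ∂_2 are all 1, so H_1 = Z.
  H_2: rank ker ∂_2 − rank ∂_3 = (2 − 2) − 0 = 0, and there is no ∂_3, so H_2 = 0.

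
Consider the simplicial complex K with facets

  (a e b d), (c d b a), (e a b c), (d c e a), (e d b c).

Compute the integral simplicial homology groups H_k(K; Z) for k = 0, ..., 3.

K has 5 vertices, 10 edges, 10 triangles, 5 3-simplices.
rank ∂_0 = 0, rank ∂_1 = 4 ⇒ b_0 = 5 − 0 − 4 = 1; all invariant factors of ∂_1 are 1 so no torsion. So H_0 ≅ Z.
rank ∂_1 = 4, rank ∂_2 = 6 ⇒ b_1 = 10 − 4 − 6 = 0; all invariant factors of ∂_2 are 1 so no torsion. So H_1 ≅ 0.
rank ∂_2 = 6, rank ∂_3 = 4 ⇒ b_2 = 10 − 6 − 4 = 0; all invariant factors of ∂_3 are 1 so no torsion. So H_2 ≅ 0.
rank ∂_3 = 4, rank ∂_4 = 0 ⇒ b_3 = 5 − 4 − 0 = 1. So H_3 ≅ Z.

H_0 ≅ Z,  H_1 = 0,  H_2 = 0,  H_3 ≅ Z.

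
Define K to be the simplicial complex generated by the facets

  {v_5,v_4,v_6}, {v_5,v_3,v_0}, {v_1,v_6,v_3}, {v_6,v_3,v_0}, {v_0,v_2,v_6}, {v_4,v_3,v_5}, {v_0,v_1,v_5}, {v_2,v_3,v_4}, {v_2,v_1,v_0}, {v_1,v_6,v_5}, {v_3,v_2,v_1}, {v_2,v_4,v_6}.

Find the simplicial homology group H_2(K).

We work with the vertex ordering v_0 < v_1 < v_2 < v_3 < v_4 < v_5 < v_6. The simplices of K, each written with vertices in increasing order, are:

  0-simplices (7): [v_0], [v_1], [v_2], [v_3], [v_4], [v_5], [v_6]
  1-simplices (18): (18 of them)
  2-simplices (12): (12 of them)

Hence C_0 ≅ Z^7, C_1 ≅ Z^18, C_2 ≅ Z^12.

∂_1: C_1 → C_0 sends each edge [p,q] (with p < q) to q − p. For instance
  ∂[v_4,v_5] = [v_5] − [v_4].
The 7×18 boundary matrix has rank 6 and Smith normal form diag(1,1,1,1,1,1).

∂_2: C_2 → C_1 acts by ∂[p,q,r] = [q,r] − [p,r] + [p,q]. For instance
  ∂[v_1,v_3,v_6] = [v_3,v_6] − [v_1,v_6] + [v_1,v_3],
  ∂[v_0,v_1,v_5] = [v_1,v_5] − [v_0,v_5] + [v_0,v_1].
The 18×12 boundary matrix has rank 12 and Smith normal form diag(1,1,1,1,1,1,1,1,1,1,1,2).

Now H_k = ker ∂_k / im ∂_{k+1}, so:

  H_2: rank ker ∂_2 − rank ∂_3 = (12 − 12) − 0 = 0, and there is no ∂_3, so H_2 ≅ 0.

H_2 ≅ 0.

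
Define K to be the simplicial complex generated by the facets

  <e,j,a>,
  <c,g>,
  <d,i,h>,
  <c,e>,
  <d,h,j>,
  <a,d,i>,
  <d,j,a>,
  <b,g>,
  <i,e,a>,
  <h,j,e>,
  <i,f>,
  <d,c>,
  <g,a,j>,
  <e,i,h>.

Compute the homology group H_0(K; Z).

H_0 = Z.

Take the total order a < b < c < d < e < f < g < h < i < j on the vertex set. Then K (dimension 2) consists of the simplices:

  0-simplices (10): a, b, c, d, e, f, g, h, i, j
  1-simplices (19): ad, ae, ag, ai, aj, bg, cd, ce, cg, dh, di, dj, eh, ei, ej, fi, gj, hi, hj
  2-simplices (9): adi, adj, aei, aej, agj, dhi, dhj, ehi, ehj

so the chain groups are C_0 ≅ Z^10, C_1 ≅ Z^19, C_2 ≅ Z^9.

∂_1: C_1 → C_0 maps an edge to its endpoints' difference, ∂[p,q] = q − p. For instance
  ∂hi = i − h.
The 10×19 boundary matrix has rank 9 and Smith normal form diag(1,1,1,1,1,1,1,1,1).

Boundary ∂_2: C_2 → C_1 acts by ∂[p,q,r] = [q,r] − [p,r] + [p,q]. For instance
  ∂agj = gj − aj + ag,
  ∂ehj = hj − ej + eh.
The resulting 19×9 matrix has rank 8, and its Smith normal form has invariant factors (1,1,1,1,1,1,1,1).

Now H_k = ker ∂_k / im ∂_{k+1}, so:

  H_0: rank C_0 − rank ∂_1 = 10 − 9 = 1, and the invariant factors of ∂_1 are all 1, so H_0 ≅ Z.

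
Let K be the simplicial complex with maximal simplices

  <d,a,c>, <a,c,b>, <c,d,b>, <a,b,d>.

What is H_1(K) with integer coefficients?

H_1 = 0.

Take the total order a < b < c < d on the vertex set. Then K (dimension 2) consists of the simplices:

  0-simplices (4): a, b, c, d
  1-simplices (6): ab, ac, ad, bc, bd, cd
  2-simplices (4): abc, abd, acd, bcd

Hence C_0 ≅ Z^4, C_1 ≅ Z^6, C_2 ≅ Z^4.

The boundary map ∂_1: C_1 → C_0 is given by ∂[p,q] = [q] − [p].
As a 4×6 matrix over Z this has rank 3, with invariant factors (1,1,1).

Boundary ∂_2: C_2 → C_1 maps a triangle to the signed sum of its edges. For instance
  ∂abd = bd − ad + ab,
  ∂abc = bc − ac + ab.
This gives a 6×4 integer matrix of rank 3; reducing to Smith normal form yields diagonal entries (1,1,1).

From H_k ≅ ker(∂_k) / im(∂_{k+1}) we obtain:

  H_1: rank ker ∂_1 − rank ∂_2 = (6 − 3) − 3 = 0, and the invariant factors of ∂_2 are all 1, so H_1 ≅ 0.

(K is a triangulation of the 2-sphere S^2.)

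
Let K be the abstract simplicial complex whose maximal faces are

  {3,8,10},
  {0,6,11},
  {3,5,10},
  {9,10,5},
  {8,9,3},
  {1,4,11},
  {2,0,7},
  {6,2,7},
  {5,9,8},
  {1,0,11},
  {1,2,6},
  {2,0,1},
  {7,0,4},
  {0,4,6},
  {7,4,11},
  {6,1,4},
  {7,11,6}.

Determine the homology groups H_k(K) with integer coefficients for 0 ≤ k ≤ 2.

Fix the vertex order 0 < 1 < 2 < 3 < 4 < 5 < 6 < 7 < 8 < 9 < 10 < 11 and write every simplex with vertices in increasing order. Then dim K = 2 and the simplices of K are:

  0-simplices (12): [0], [1], [2], [3], [4], [5], [6], [7], [8], [9], [10], [11]
  1-simplices (28): (28 of them)
  2-simplices (17): [0,1,2], [0,1,11], [0,2,7], [0,4,6], [0,4,7], [0,6,11], [1,2,6], [1,4,6], [1,4,11], [2,6,7], [3,5,10], [3,8,9], [3,8,10], [4,7,11], [5,8,9], [5,9,10], [6,7,11]

giving chain groups C_0 ≅ Z^12, C_1 ≅ Z^28, C_2 ≅ Z^17.

∂_1: C_1 → C_0 sends each edge [p,q] (with p < q) to q − p. For instance
  ∂[5,9] = [9] − [5].
This gives a 12×28 integer matrix of rank 10; reducing to Smith normal form yields diagonal entries (1,1,1,1,1,1,1,1,1,1).

∂_2: C_2 → C_1 acts by ∂[p,q,r] = [q,r] − [p,r] + [p,q]. For instance
  ∂[0,4,7] = [4,7] − [0,7] + [0,4],
  ∂[5,9,10] = [9,10] − [5,10] + [5,9].
The resulting 28×17 matrix has rank 17, and its Smith normal form has invariant factors (1,1,1,1,1,1,1,1,1,1,1,1,1,1,1,1,2).

Computing H_k = (kernel of ∂_k) / (image of ∂_{k+1}):

  H_0: rank C_0 − rank ∂_1 = 12 − 10 = 2, and the invariant factors of ∂_1 are all 1, so H_0 ≅ Z^2.
  H_1: rank ker ∂_1 − rank ∂_2 = (28 − 10) − 17 = 1, and ∂_2 has invariant factor 2 > 1, so H_1 ≅ Z ⊕ Z/2Z.
  H_2: rank ker ∂_2 − rank ∂_3 = (17 − 17) − 0 = 0, and there is no ∂_3, so H_2 ≅ 0.

As a check, the Euler characteristic is 12 − 28 + 17 = 1, which agrees with 2 − 1 + 0 = 1.

H_0 = Z^2,  H_1 = Z ⊕ Z/2Z,  H_2 = 0.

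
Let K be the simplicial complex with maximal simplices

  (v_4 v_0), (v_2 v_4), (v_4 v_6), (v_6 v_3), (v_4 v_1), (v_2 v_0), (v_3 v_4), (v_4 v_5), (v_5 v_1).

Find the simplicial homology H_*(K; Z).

H_0 ≅ Z,  H_1 ≅ Z^3.

We work with the vertex ordering v_0 < v_1 < v_2 < v_3 < v_4 < v_5 < v_6. The simplices of K, each written with vertices in increasing order, are:

  0-simplices (7): [v_0], [v_1], [v_2], [v_3], [v_4], [v_5], [v_6]
  1-simplices (9): [v_0,v_2], [v_0,v_4], [v_1,v_4], [v_1,v_5], [v_2,v_4], [v_3,v_4], [v_3,v_6], [v_4,v_5], [v_4,v_6]

so the chain groups are C_0 ≅ Z^7, C_1 ≅ Z^9.

∂_1: C_1 → C_0 maps an edge to its endpoints' difference, ∂[p,q] = q − p. For instance
  ∂[v_3,v_6] = [v_6] − [v_3].
As a 7×9 matrix over Z this has rank 6, with invariant factors (1,1,1,1,1,1).

Computing H_k = (kernel of ∂_k) / (image of ∂_{k+1}):

  H_0: rank C_0 − rank ∂_1 = 7 − 6 = 1, and the invariant factors of ∂_1 are all 1, so H_0 ≅ Z.
  H_1: rank ker ∂_1 − rank ∂_2 = (9 − 6) − 0 = 3, and there is no ∂_2, so H_1 ≅ Z^3.

(K is a triangulation of a wedge of 3 circles.)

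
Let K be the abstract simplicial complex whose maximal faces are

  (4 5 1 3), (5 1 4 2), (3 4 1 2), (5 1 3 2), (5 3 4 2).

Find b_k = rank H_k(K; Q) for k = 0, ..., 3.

b_0 = 1, b_1 = 0, b_2 = 0, b_3 = 1.

We work with the vertex ordering 1 < 2 < 3 < 4 < 5. The simplices of K, each written with vertices in increasing order, are:

  0-simplices (5): [1], [2], [3], [4], [5]
  1-simplices (10): [1,2], [1,3], [1,4], [1,5], [2,3], [2,4], [2,5], [3,4], [3,5], [4,5]
  2-simplices (10): [1,2,3], [1,2,4], [1,2,5], [1,3,4], [1,3,5], [1,4,5], [2,3,4], [2,3,5], [2,4,5], [3,4,5]
  3-simplices (5): [1,2,3,4], [1,2,3,5], [1,2,4,5], [1,3,4,5], [2,3,4,5]

giving chain groups C_0 ≅ Z^5, C_1 ≅ Z^10, C_2 ≅ Z^10, C_3 ≅ Z^5.

∂_1: C_1 → C_0 sends each edge [p,q] (with p < q) to q − p.
As a 5×10 matrix over Z this has rank 4, with invariant factors (1,1,1,1).

∂_2: C_2 → C_1 sends each 2-simplex [p,q,r] to [q,r] − [p,r] + [p,q]. For instance
  ∂[2,3,5] = [3,5] − [2,5] + [2,3],
  ∂[1,3,4] = [3,4] − [1,4] + [1,3].
The 10×10 boundary matrix has rank 6 and Smith normal form diag(1,1,1,1,1,1).

The boundary map ∂_3: C_3 → C_2 sends each 3-simplex σ to the alternating sum Σ_i (−1)^i (σ with its i-th vertex removed). For instance
  ∂[1,2,4,5] = [2,4,5] − [1,4,5] + [1,2,5] − [1,2,4],
  ∂[1,3,4,5] = [3,4,5] − [1,4,5] + [1,3,5] − [1,3,4].
This gives a 10×5 integer matrix of rank 4; reducing to Smith normal form yields diagonal entries (1,1,1,1).

From H_k ≅ ker(∂_k) / im(∂_{k+1}) we obtain:

  H_0: rank C_0 − rank ∂_1 = 5 − 4 = 1, and the invariant factors of ∂_1 are all 1, so H_0 = Z.
  H_1: rank ker ∂_1 − rank ∂_2 = (10 − 4) − 6 = 0, and the invariant factors of ∂_2 are all 1, so H_1 = 0.
  H_2: rank ker ∂_2 − rank ∂_3 = (10 − 6) − 4 = 0, and the invariant factors of ∂_3 are all 1, so H_2 = 0.
  H_3: rank ker ∂_3 − rank ∂_4 = (5 − 4) − 0 = 1, and there is no ∂_4, so H_3 = Z.

As a check, the Euler characteristic is 5 − 10 + 10 − 5 = 0, which agrees with 1 − 0 + 0 − 1 = 0.
(K is a triangulation of the 3-sphere S^3.)

Hence the Betti numbers are b_0 = 1, b_1 = 0, b_2 = 0, b_3 = 1.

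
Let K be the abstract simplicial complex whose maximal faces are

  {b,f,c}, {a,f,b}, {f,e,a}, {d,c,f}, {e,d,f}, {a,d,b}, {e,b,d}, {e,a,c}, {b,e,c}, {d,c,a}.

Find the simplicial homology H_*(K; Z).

H_0 ≅ Z,  H_1 ≅ Z/2,  H_2 = 0.

We work with the vertex ordering a < b < c < d < e < f. The simplices of K, each written with vertices in increasing order, are:

  0-simplices (6): a, b, c, d, e, f
  1-simplices (15): ab, ac, ad, ae, af, bc, bd, be, bf, cd, ce, cf, de, df, ef
  2-simplices (10): abd, abf, acd, ace, aef, bce, bcf, bde, cdf, def

giving chain groups C_0 ≅ Z^6, C_1 ≅ Z^15, C_2 ≅ Z^10.

∂_1: C_1 → C_0 maps an edge to its endpoints' difference, ∂[p,q] = q − p.
The 6×15 boundary matrix has rank 5 and Smith normal form diag(1,1,1,1,1).

∂_2: C_2 → C_1 sends each 2-simplex [p,q,r] to [q,r] − [p,r] + [p,q]. For instance
  ∂def = ef − df + de,
  ∂acd = cd − ad + ac.
As a 15×10 matrix over Z this has rank 10, with invariant factors (1,1,1,1,1,1,1,1,1,2).

Computing H_k = (kernel of ∂_k) / (image of ∂_{k+1}):

  H_0: rank C_0 − rank ∂_1 = 6 − 5 = 1, and the invariant factors of ∂_1 are all 1, so H_0 ≅ Z.
  H_1: rank ker ∂_1 − rank ∂_2 = (15 − 5) − 10 = 0, and ∂_2 has invariant factor 2 > 1, so H_1 ≅ Z/2.
  H_2: rank ker ∂_2 − rank ∂_3 = (10 − 10) − 0 = 0, and there is no ∂_3, so H_2 ≅ 0.

As a check, the Euler characteristic is 6 − 15 + 10 = 1, which agrees with 1 − 0 + 0 = 1.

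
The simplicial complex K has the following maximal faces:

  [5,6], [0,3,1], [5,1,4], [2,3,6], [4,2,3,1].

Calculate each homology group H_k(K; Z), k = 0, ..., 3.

K has 7 vertices, 13 edges, 7 triangles, 1 3-simplex.
rank ∂_0 = 0, rank ∂_1 = 6 ⇒ b_0 = 7 − 0 − 6 = 1; all invariant factors of ∂_1 are 1 so no torsion. So H_0 ≅ Z.
rank ∂_1 = 6, rank ∂_2 = 6 ⇒ b_1 = 13 − 6 − 6 = 1; all invariant factors of ∂_2 are 1 so no torsion. So H_1 ≅ Z.
rank ∂_2 = 6, rank ∂_3 = 1 ⇒ b_2 = 7 − 6 − 1 = 0; all invariant factors of ∂_3 are 1 so no torsion. So H_2 ≅ 0.
rank ∂_3 = 1, rank ∂_4 = 0 ⇒ b_3 = 1 − 1 − 0 = 0. So H_3 ≅ 0.

H_0 = Z,  H_1 = Z,  H_2 = 0,  H_3 = 0.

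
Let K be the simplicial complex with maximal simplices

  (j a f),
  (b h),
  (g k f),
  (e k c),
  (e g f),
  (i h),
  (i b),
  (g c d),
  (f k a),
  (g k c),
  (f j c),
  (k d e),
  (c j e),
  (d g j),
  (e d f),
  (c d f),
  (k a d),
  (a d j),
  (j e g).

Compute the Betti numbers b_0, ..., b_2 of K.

b_0 = 2, b_1 = 3, b_2 = 1.

We work with the vertex ordering a < b < c < d < e < f < g < h < i < j < k. The simplices of K, each written with vertices in increasing order, are:

  0-simplices (11): a, b, c, d, e, f, g, h, i, j, k
  1-simplices (27): ad, af, aj, ak, bh, bi, cd, ce, cf, cg, cj, ck, de, df, dg, dj, dk, ef, eg, ej, ek, fg, fj, fk, gj, gk, hi
  2-simplices (16): adj, adk, afj, afk, cdf, cdg, cej, cek, cfj, cgk, def, dek, dgj, efg, egj, fgk

so the chain groups are C_0 ≅ Z^11, C_1 ≅ Z^27, C_2 ≅ Z^16.

∂_1: C_1 → C_0 maps an edge to its endpoints' difference, ∂[p,q] = q − p. For instance
  ∂hi = i − h.
The resulting 11×27 matrix has rank 9, and its Smith normal form has invariant factors (1,1,1,1,1,1,1,1,1).

Boundary ∂_2: C_2 → C_1 acts by ∂[p,q,r] = [q,r] − [p,r] + [p,q]. For instance
  ∂cdg = dg − cg + cd,
  ∂afj = fj − aj + af.
The resulting 27×16 matrix has rank 15, and its Smith normal form has invariant factors (1,1,1,1,1,1,1,1,1,1,1,1,1,1,1).

From H_k ≅ ker(∂_k) / im(∂_{k+1}) we obtain:

  H_0: rank C_0 − rank ∂_1 = 11 − 9 = 2, and the invariant factors of ∂_1 are all 1, so H_0 = Z^2.
  H_1: rank ker ∂_1 − rank ∂_2 = (27 − 9) − 15 = 3, and the invariant factors of ∂_2 are all 1, so H_1 = Z^3.
  H_2: rank ker ∂_2 − rank ∂_3 = (16 − 15) − 0 = 1, and there is no ∂_3, so H_2 = Z.

Hence the Betti numbers are b_0 = 2, b_1 = 3, b_2 = 1.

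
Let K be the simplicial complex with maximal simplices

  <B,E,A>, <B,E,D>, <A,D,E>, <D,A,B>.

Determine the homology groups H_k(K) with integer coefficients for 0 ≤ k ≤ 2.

H_0 ≅ Z,  H_1 = 0,  H_2 ≅ Z.

Take the total order A < B < D < E on the vertex set. Then K (dimension 2) consists of the simplices:

  0-simplices (4): A, B, D, E
  1-simplices (6): AB, AD, AE, BD, BE, DE
  2-simplices (4): ABD, ABE, ADE, BDE

giving chain groups C_0 ≅ Z^4, C_1 ≅ Z^6, C_2 ≅ Z^4.

Boundary ∂_1: C_1 → C_0 maps an edge to its endpoints' difference, ∂[p,q] = q − p. For instance
  ∂BD = D − B.
The 4×6 boundary matrix has rank 3 and Smith normal form diag(1,1,1).

Boundary ∂_2: C_2 → C_1 acts by ∂[p,q,r] = [q,r] − [p,r] + [p,q]. For instance
  ∂ABD = BD − AD + AB,
  ∂ADE = DE − AE + AD.
The resulting 6×4 matrix has rank 3, and its Smith normal form has invariant factors (1,1,1).

Now H_k = ker ∂_k / im ∂_{k+1}, so:

  H_0: rank C_0 − rank ∂_1 = 4 − 3 = 1, and the invariant factors of ∂_1 are all 1, so H_0 = Z.
  H_1: rank ker ∂_1 − rank ∂_2 = (6 − 3) − 3 = 0, and the invariant factors of ∂_2 are all 1, so H_1 = 0.
  H_2: rank ker ∂_2 − rank ∂_3 = (4 − 3) − 0 = 1, and there is no ∂_3, so H_2 = Z.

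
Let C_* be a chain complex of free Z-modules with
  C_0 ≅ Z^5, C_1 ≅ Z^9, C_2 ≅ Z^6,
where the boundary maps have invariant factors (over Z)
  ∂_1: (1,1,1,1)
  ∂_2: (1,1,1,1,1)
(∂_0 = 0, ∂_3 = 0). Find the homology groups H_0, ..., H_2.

H_0 = Z,  H_1 = 0,  H_2 = Z.

H_0: b_0 = 5 − 0 − 4 = 1; torsion from ∂_1 factors > 1: none. So H_0 = Z.
H_1: b_1 = 9 − 4 − 5 = 0; torsion from ∂_2 factors > 1: none. So H_1 = 0.
H_2: b_2 = 6 − 5 − 0 = 1; torsion from ∂_3 factors > 1: none. So H_2 = Z.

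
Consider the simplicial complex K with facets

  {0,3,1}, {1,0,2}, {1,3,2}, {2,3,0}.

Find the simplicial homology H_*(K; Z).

H_0 = Z,  H_1 = 0,  H_2 = Z.

Take the total order 0 < 1 < 2 < 3 on the vertex set. Then K (dimension 2) consists of the simplices:

  0-simplices (4): [0], [1], [2], [3]
  1-simplices (6): [0,1], [0,2], [0,3], [1,2], [1,3], [2,3]
  2-simplices (4): [0,1,2], [0,1,3], [0,2,3], [1,2,3]

so the chain groups are C_0 ≅ Z^4, C_1 ≅ Z^6, C_2 ≅ Z^4.

∂_1: C_1 → C_0 sends each edge [p,q] (with p < q) to q − p. For instance
  ∂[0,3] = [3] − [0].
This gives a 4×6 integer matrix of rank 3; reducing to Smith normal form yields diagonal entries (1,1,1).

∂_2: C_2 → C_1 maps a triangle to the signed sum of its edges. For instance
  ∂[1,2,3] = [2,3] − [1,3] + [1,2],
  ∂[0,2,3] = [2,3] − [0,3] + [0,2].
As a 6×4 matrix over Z this has rank 3, with invariant factors (1,1,1).

Computing H_k = (kernel of ∂_k) / (image of ∂_{k+1}):

  H_0: rank C_0 − rank ∂_1 = 4 − 3 = 1, and the invariant factors of ∂_1 are all 1, so H_0 = Z.
  H_1: rank ker ∂_1 − rank ∂_2 = (6 − 3) − 3 = 0, and the invariant factors of ∂_2 are all 1, so H_1 = 0.
  H_2: rank ker ∂_2 − rank ∂_3 = (4 − 3) − 0 = 1, and there is no ∂_3, so H_2 = Z.

(K is a triangulation of the 2-sphere S^2.)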